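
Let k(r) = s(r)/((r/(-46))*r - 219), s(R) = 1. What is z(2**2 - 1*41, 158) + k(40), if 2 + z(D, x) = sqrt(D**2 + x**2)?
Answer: -11697/5837 + sqrt(26333) ≈ 160.27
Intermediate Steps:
z(D, x) = -2 + sqrt(D**2 + x**2)
k(r) = 1/(-219 - r**2/46) (k(r) = 1/((r/(-46))*r - 219) = 1/((r*(-1/46))*r - 219) = 1/((-r/46)*r - 219) = 1/(-r**2/46 - 219) = 1/(-219 - r**2/46))
z(2**2 - 1*41, 158) + k(40) = (-2 + sqrt((2**2 - 1*41)**2 + 158**2)) - 46/(10074 + 40**2) = (-2 + sqrt((4 - 41)**2 + 24964)) - 46/(10074 + 1600) = (-2 + sqrt((-37)**2 + 24964)) - 46/11674 = (-2 + sqrt(1369 + 24964)) - 46*1/11674 = (-2 + sqrt(26333)) - 23/5837 = -11697/5837 + sqrt(26333)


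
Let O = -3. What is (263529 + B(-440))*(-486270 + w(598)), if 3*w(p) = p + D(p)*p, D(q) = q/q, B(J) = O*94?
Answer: -127904170886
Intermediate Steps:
B(J) = -282 (B(J) = -3*94 = -282)
D(q) = 1
w(p) = 2*p/3 (w(p) = (p + 1*p)/3 = (p + p)/3 = (2*p)/3 = 2*p/3)
(263529 + B(-440))*(-486270 + w(598)) = (263529 - 282)*(-486270 + (2/3)*598) = 263247*(-486270 + 1196/3) = 263247*(-1457614/3) = -127904170886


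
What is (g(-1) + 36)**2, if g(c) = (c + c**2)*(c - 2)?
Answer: 1296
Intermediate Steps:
g(c) = (-2 + c)*(c + c**2) (g(c) = (c + c**2)*(-2 + c) = (-2 + c)*(c + c**2))
(g(-1) + 36)**2 = (-(-2 + (-1)**2 - 1*(-1)) + 36)**2 = (-(-2 + 1 + 1) + 36)**2 = (-1*0 + 36)**2 = (0 + 36)**2 = 36**2 = 1296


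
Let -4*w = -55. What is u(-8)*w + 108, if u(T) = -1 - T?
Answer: 817/4 ≈ 204.25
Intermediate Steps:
w = 55/4 (w = -¼*(-55) = 55/4 ≈ 13.750)
u(-8)*w + 108 = (-1 - 1*(-8))*(55/4) + 108 = (-1 + 8)*(55/4) + 108 = 7*(55/4) + 108 = 385/4 + 108 = 817/4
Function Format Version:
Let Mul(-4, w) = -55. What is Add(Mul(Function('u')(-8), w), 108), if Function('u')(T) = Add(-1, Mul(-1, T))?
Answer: Rational(817, 4) ≈ 204.25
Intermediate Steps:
w = Rational(55, 4) (w = Mul(Rational(-1, 4), -55) = Rational(55, 4) ≈ 13.750)
Add(Mul(Function('u')(-8), w), 108) = Add(Mul(Add(-1, Mul(-1, -8)), Rational(55, 4)), 108) = Add(Mul(Add(-1, 8), Rational(55, 4)), 108) = Add(Mul(7, Rational(55, 4)), 108) = Add(Rational(385, 4), 108) = Rational(817, 4)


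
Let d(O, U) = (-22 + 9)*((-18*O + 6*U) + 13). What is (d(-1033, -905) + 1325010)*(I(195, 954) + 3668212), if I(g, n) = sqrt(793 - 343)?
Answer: 4232049198308 + 17305635*sqrt(2) ≈ 4.2321e+12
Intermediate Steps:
d(O, U) = -169 - 78*U + 234*O (d(O, U) = -13*(13 - 18*O + 6*U) = -169 - 78*U + 234*O)
I(g, n) = 15*sqrt(2) (I(g, n) = sqrt(450) = 15*sqrt(2))
(d(-1033, -905) + 1325010)*(I(195, 954) + 3668212) = ((-169 - 78*(-905) + 234*(-1033)) + 1325010)*(15*sqrt(2) + 3668212) = ((-169 + 70590 - 241722) + 1325010)*(3668212 + 15*sqrt(2)) = (-171301 + 1325010)*(3668212 + 15*sqrt(2)) = 1153709*(3668212 + 15*sqrt(2)) = 4232049198308 + 17305635*sqrt(2)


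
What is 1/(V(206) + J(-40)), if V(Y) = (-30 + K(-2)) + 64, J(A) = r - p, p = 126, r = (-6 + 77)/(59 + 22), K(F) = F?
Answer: -81/7543 ≈ -0.010738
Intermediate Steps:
r = 71/81 ≈ 0.87654
J(A) = -10135/81 (J(A) = 71/81 - 1*126 = 71/81 - 126 = -10135/81)
V(Y) = 32 (V(Y) = (-30 - 2) + 64 = -32 + 64 = 32)
1/(V(206) + J(-40)) = 1/(32 - 10135/81) = 1/(-7543/81) = -81/7543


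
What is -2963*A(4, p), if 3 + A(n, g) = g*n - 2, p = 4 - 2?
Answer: -8889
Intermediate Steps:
p = 2
A(n, g) = -5 + g*n (A(n, g) = -3 + (g*n - 2) = -3 + (-2 + g*n) = -5 + g*n)
-2963*A(4, p) = -2963*(-5 + 2*4) = -2963*(-5 + 8) = -2963*3 = -8889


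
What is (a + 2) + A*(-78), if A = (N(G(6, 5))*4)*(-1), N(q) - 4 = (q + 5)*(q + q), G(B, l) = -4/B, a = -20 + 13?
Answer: -1679/3 ≈ -559.67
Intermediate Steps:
a = -7
N(q) = 4 + 2*q*(5 + q) (N(q) = 4 + (q + 5)*(q + q) = 4 + (5 + q)*(2*q) = 4 + 2*q*(5 + q))
A = 64/9 (A = ((4 + 2*(-4/6)² + 10*(-4/6))*4)*(-1) = ((4 + 2*(-4*⅙)² + 10*(-4*⅙))*4)*(-1) = ((4 + 2*(-⅔)² + 10*(-⅔))*4)*(-1) = ((4 + 2*(4/9) - 20/3)*4)*(-1) = ((4 + 8/9 - 20/3)*4)*(-1) = -16/9*4*(-1) = -64/9*(-1) = 64/9 ≈ 7.1111)
(a + 2) + A*(-78) = (-7 + 2) + (64/9)*(-78) = -5 - 1664/3 = -1679/3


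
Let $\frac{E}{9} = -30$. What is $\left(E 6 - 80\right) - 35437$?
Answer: $-37137$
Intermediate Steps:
$E = -270$ ($E = 9 \left(-30\right) = -270$)
$\left(E 6 - 80\right) - 35437 = \left(\left(-270\right) 6 - 80\right) - 35437 = \left(-1620 - 80\right) - 35437 = -1700 - 35437 = -37137$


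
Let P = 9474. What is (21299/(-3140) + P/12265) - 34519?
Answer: -53185226551/1540484 ≈ -34525.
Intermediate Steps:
(21299/(-3140) + P/12265) - 34519 = (21299/(-3140) + 9474/12265) - 34519 = (21299*(-1/3140) + 9474*(1/12265)) - 34519 = (-21299/3140 + 9474/12265) - 34519 = -9259355/1540484 - 34519 = -53185226551/1540484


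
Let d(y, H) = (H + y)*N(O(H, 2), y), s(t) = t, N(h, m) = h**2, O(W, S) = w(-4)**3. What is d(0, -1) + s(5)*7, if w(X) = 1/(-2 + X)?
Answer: 1632959/46656 ≈ 35.000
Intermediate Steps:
O(W, S) = -1/216 (O(W, S) = (1/(-2 - 4))**3 = (1/(-6))**3 = (-1/6)**3 = -1/216)
d(y, H) = H/46656 + y/46656 (d(y, H) = (H + y)*(-1/216)**2 = (H + y)*(1/46656) = H/46656 + y/46656)
d(0, -1) + s(5)*7 = ((1/46656)*(-1) + (1/46656)*0) + 5*7 = (-1/46656 + 0) + 35 = -1/46656 + 35 = 1632959/46656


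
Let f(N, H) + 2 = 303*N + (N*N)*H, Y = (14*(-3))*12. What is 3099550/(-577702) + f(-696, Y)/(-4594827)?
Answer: 63461686965529/1327220373777 ≈ 47.815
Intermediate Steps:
Y = -504 (Y = -42*12 = -504)
f(N, H) = -2 + 303*N + H*N² (f(N, H) = -2 + (303*N + (N*N)*H) = -2 + (303*N + N²*H) = -2 + (303*N + H*N²) = -2 + 303*N + H*N²)
3099550/(-577702) + f(-696, Y)/(-4594827) = 3099550/(-577702) + (-2 + 303*(-696) - 504*(-696)²)/(-4594827) = 3099550*(-1/577702) + (-2 - 210888 - 504*484416)*(-1/4594827) = -1549775/288851 + (-2 - 210888 - 244145664)*(-1/4594827) = -1549775/288851 - 244356554*(-1/4594827) = -1549775/288851 + 244356554/4594827 = 63461686965529/1327220373777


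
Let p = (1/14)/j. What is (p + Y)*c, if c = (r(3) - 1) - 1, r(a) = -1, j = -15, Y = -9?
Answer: 1891/70 ≈ 27.014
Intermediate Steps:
c = -3 (c = (-1 - 1) - 1 = -2 - 1 = -3)
p = -1/210 (p = (1/14)/(-15) = (1*(1/14))*(-1/15) = (1/14)*(-1/15) = -1/210 ≈ -0.0047619)
(p + Y)*c = (-1/210 - 9)*(-3) = -1891/210*(-3) = 1891/70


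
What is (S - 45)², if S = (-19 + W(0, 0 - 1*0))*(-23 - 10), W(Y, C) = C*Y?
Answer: 338724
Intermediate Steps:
S = 627 (S = (-19 + (0 - 1*0)*0)*(-23 - 10) = (-19 + (0 + 0)*0)*(-33) = (-19 + 0*0)*(-33) = (-19 + 0)*(-33) = -19*(-33) = 627)
(S - 45)² = (627 - 45)² = 582² = 338724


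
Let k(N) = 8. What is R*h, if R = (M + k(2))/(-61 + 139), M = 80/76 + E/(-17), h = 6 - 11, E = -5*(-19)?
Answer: -1865/8398 ≈ -0.22208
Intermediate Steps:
E = 95
h = -5
M = -1465/323 (M = 80/76 + 95/(-17) = 80*(1/76) + 95*(-1/17) = 20/19 - 95/17 = -1465/323 ≈ -4.5356)
R = 373/8398 (R = (-1465/323 + 8)/(-61 + 139) = (1119/323)/78 = (1119/323)*(1/78) = 373/8398 ≈ 0.044415)
R*h = (373/8398)*(-5) = -1865/8398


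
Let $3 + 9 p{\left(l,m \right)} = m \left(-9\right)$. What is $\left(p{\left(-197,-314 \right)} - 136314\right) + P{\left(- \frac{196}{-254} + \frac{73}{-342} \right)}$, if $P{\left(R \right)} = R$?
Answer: $- \frac{5907014233}{43434} \approx -1.36 \cdot 10^{5}$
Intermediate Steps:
$p{\left(l,m \right)} = - \frac{1}{3} - m$ ($p{\left(l,m \right)} = - \frac{1}{3} + \frac{m \left(-9\right)}{9} = - \frac{1}{3} + \frac{\left(-9\right) m}{9} = - \frac{1}{3} - m$)
$\left(p{\left(-197,-314 \right)} - 136314\right) + P{\left(- \frac{196}{-254} + \frac{73}{-342} \right)} = \left(\left(- \frac{1}{3} - -314\right) - 136314\right) + \left(- \frac{196}{-254} + \frac{73}{-342}\right) = \left(\left(- \frac{1}{3} + 314\right) - 136314\right) + \left(\left(-196\right) \left(- \frac{1}{254}\right) + 73 \left(- \frac{1}{342}\right)\right) = \left(\frac{941}{3} - 136314\right) + \left(\frac{98}{127} - \frac{73}{342}\right) = - \frac{408001}{3} + \frac{24245}{43434} = - \frac{5907014233}{43434}$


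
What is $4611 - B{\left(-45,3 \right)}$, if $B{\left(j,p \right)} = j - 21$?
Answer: $4677$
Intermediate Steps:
$B{\left(j,p \right)} = -21 + j$
$4611 - B{\left(-45,3 \right)} = 4611 - \left(-21 - 45\right) = 4611 - -66 = 4611 + 66 = 4677$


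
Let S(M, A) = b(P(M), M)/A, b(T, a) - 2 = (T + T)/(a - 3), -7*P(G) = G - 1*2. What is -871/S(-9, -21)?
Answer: 768222/73 ≈ 10524.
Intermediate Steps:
P(G) = 2/7 - G/7 (P(G) = -(G - 1*2)/7 = -(G - 2)/7 = -(-2 + G)/7 = 2/7 - G/7)
b(T, a) = 2 + 2*T/(-3 + a) (b(T, a) = 2 + (T + T)/(a - 3) = 2 + (2*T)/(-3 + a) = 2 + 2*T/(-3 + a))
S(M, A) = 2*(-19/7 + 6*M/7)/(A*(-3 + M)) (S(M, A) = (2*(-3 + (2/7 - M/7) + M)/(-3 + M))/A = (2*(-19/7 + 6*M/7)/(-3 + M))/A = 2*(-19/7 + 6*M/7)/(A*(-3 + M)))
-871/S(-9, -21) = -871*(-147*(-3 - 9)/(2*(-19 + 6*(-9)))) = -871*882/(-19 - 54) = -871/((2/7)*(-1/21)*(-1/12)*(-73)) = -871/(-73/882) = -871*(-882/73) = 768222/73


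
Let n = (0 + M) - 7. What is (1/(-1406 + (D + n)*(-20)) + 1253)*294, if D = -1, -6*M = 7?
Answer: 96516021/262 ≈ 3.6838e+5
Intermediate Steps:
M = -7/6 (M = -⅙*7 = -7/6 ≈ -1.1667)
n = -49/6 (n = (0 - 7/6) - 7 = -7/6 - 7 = -49/6 ≈ -8.1667)
(1/(-1406 + (D + n)*(-20)) + 1253)*294 = (1/(-1406 + (-1 - 49/6)*(-20)) + 1253)*294 = (1/(-1406 - 55/6*(-20)) + 1253)*294 = (1/(-1406 + 550/3) + 1253)*294 = (1/(-3668/3) + 1253)*294 = (-3/3668 + 1253)*294 = (4596001/3668)*294 = 96516021/262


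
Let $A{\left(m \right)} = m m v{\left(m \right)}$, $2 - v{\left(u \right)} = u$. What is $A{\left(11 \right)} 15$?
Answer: $-16335$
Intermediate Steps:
$v{\left(u \right)} = 2 - u$
$A{\left(m \right)} = m^{2} \left(2 - m\right)$ ($A{\left(m \right)} = m m \left(2 - m\right) = m^{2} \left(2 - m\right)$)
$A{\left(11 \right)} 15 = 11^{2} \left(2 - 11\right) 15 = 121 \left(2 - 11\right) 15 = 121 \left(-9\right) 15 = \left(-1089\right) 15 = -16335$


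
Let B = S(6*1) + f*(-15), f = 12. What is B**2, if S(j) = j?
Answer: 30276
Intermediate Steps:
B = -174 (B = 6*1 + 12*(-15) = 6 - 180 = -174)
B**2 = (-174)**2 = 30276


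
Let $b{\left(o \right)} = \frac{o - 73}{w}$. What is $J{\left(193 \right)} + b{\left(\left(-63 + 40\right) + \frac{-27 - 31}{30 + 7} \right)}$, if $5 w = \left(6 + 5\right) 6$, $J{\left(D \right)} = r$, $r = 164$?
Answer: $\frac{191219}{1221} \approx 156.61$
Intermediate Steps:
$J{\left(D \right)} = 164$
$w = \frac{66}{5}$ ($w = \frac{\left(6 + 5\right) 6}{5} = \frac{11 \cdot 6}{5} = \frac{1}{5} \cdot 66 = \frac{66}{5} \approx 13.2$)
$b{\left(o \right)} = - \frac{365}{66} + \frac{5 o}{66}$ ($b{\left(o \right)} = \frac{o - 73}{\frac{66}{5}} = \left(-73 + o\right) \frac{5}{66} = - \frac{365}{66} + \frac{5 o}{66}$)
$J{\left(193 \right)} + b{\left(\left(-63 + 40\right) + \frac{-27 - 31}{30 + 7} \right)} = 164 - \left(\frac{365}{66} - \frac{5 \left(\left(-63 + 40\right) + \frac{-27 - 31}{30 + 7}\right)}{66}\right) = 164 - \left(\frac{365}{66} - \frac{5 \left(-23 - \frac{58}{37}\right)}{66}\right) = 164 + \left(- \frac{365}{66} + \frac{5}{66} \left(- \frac{909}{37}\right)\right) = 164 - \frac{9025}{1221} = \frac{191219}{1221}$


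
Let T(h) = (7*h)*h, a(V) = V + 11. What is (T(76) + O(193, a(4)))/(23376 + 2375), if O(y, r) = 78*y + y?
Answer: 55679/25751 ≈ 2.1622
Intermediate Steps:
a(V) = 11 + V
T(h) = 7*h²
O(y, r) = 79*y
(T(76) + O(193, a(4)))/(23376 + 2375) = (7*76² + 79*193)/(23376 + 2375) = (7*5776 + 15247)/25751 = (40432 + 15247)*(1/25751) = 55679*(1/25751) = 55679/25751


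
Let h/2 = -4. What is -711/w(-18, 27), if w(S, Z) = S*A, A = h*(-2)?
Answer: 79/32 ≈ 2.4688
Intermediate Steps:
h = -8 (h = 2*(-4) = -8)
A = 16 (A = -8*(-2) = 16)
w(S, Z) = 16*S (w(S, Z) = S*16 = 16*S)
-711/w(-18, 27) = -711/(16*(-18)) = -711/(-288) = -711*(-1/288) = 79/32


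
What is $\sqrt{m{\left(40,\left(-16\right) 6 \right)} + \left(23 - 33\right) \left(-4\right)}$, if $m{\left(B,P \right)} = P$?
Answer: $2 i \sqrt{14} \approx 7.4833 i$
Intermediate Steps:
$\sqrt{m{\left(40,\left(-16\right) 6 \right)} + \left(23 - 33\right) \left(-4\right)} = \sqrt{\left(-16\right) 6 + \left(23 - 33\right) \left(-4\right)} = \sqrt{-96 - -40} = \sqrt{-96 + 40} = \sqrt{-56} = 2 i \sqrt{14}$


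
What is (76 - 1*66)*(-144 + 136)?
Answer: -80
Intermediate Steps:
(76 - 1*66)*(-144 + 136) = (76 - 66)*(-8) = 10*(-8) = -80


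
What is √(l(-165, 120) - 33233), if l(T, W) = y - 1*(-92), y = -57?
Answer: I*√33198 ≈ 182.2*I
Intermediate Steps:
l(T, W) = 35 (l(T, W) = -57 - 1*(-92) = -57 + 92 = 35)
√(l(-165, 120) - 33233) = √(35 - 33233) = √(-33198) = I*√33198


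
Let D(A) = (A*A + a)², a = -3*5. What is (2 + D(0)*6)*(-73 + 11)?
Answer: -83824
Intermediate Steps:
a = -15
D(A) = (-15 + A²)² (D(A) = (A*A - 15)² = (A² - 15)² = (-15 + A²)²)
(2 + D(0)*6)*(-73 + 11) = (2 + (-15 + 0²)²*6)*(-73 + 11) = (2 + (-15 + 0)²*6)*(-62) = (2 + (-15)²*6)*(-62) = (2 + 225*6)*(-62) = (2 + 1350)*(-62) = 1352*(-62) = -83824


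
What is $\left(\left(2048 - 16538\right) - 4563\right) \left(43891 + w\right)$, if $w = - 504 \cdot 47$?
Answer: $-384927759$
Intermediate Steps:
$w = -23688$ ($w = \left(-1\right) 23688 = -23688$)
$\left(\left(2048 - 16538\right) - 4563\right) \left(43891 + w\right) = \left(\left(2048 - 16538\right) - 4563\right) \left(43891 - 23688\right) = \left(-14490 - 4563\right) 20203 = \left(-19053\right) 20203 = -384927759$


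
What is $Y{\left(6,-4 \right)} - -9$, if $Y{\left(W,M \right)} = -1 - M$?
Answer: $12$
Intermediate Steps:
$Y{\left(6,-4 \right)} - -9 = \left(-1 - -4\right) - -9 = \left(-1 + 4\right) + 9 = 3 + 9 = 12$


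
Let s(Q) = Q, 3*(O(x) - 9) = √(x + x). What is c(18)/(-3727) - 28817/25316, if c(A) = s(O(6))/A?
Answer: -107413617/94352732 - √3/100629 ≈ -1.1384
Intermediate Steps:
O(x) = 9 + √2*√x/3 (O(x) = 9 + √(x + x)/3 = 9 + √(2*x)/3 = 9 + (√2*√x)/3 = 9 + √2*√x/3)
c(A) = (9 + 2*√3/3)/A (c(A) = (9 + √2*√6/3)/A = (9 + 2*√3/3)/A)
c(18)/(-3727) - 28817/25316 = ((⅓)*(27 + 2*√3)/18)/(-3727) - 28817/25316 = ((⅓)*(1/18)*(27 + 2*√3))*(-1/3727) - 28817*1/25316 = (½ + √3/27)*(-1/3727) - 28817/25316 = (-1/7454 - √3/100629) - 28817/25316 = -107413617/94352732 - √3/100629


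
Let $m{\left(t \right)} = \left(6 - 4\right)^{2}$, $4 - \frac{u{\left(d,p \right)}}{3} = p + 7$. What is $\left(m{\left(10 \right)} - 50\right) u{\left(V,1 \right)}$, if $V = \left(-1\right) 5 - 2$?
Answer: $552$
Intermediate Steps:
$V = -7$ ($V = -5 - 2 = -7$)
$u{\left(d,p \right)} = -9 - 3 p$ ($u{\left(d,p \right)} = 12 - 3 \left(p + 7\right) = 12 - 3 \left(7 + p\right) = 12 - \left(21 + 3 p\right) = -9 - 3 p$)
$m{\left(t \right)} = 4$ ($m{\left(t \right)} = 2^{2} = 4$)
$\left(m{\left(10 \right)} - 50\right) u{\left(V,1 \right)} = \left(4 - 50\right) \left(-9 - 3\right) = - 46 \left(-9 - 3\right) = \left(-46\right) \left(-12\right) = 552$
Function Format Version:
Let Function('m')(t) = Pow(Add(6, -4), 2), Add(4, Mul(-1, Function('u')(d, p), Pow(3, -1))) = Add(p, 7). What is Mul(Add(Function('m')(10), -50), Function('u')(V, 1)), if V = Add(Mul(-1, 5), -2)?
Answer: 552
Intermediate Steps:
V = -7 (V = Add(-5, -2) = -7)
Function('u')(d, p) = Add(-9, Mul(-3, p)) (Function('u')(d, p) = Add(12, Mul(-3, Add(p, 7))) = Add(12, Mul(-3, Add(7, p))) = Add(12, Add(-21, Mul(-3, p))) = Add(-9, Mul(-3, p)))
Function('m')(t) = 4 (Function('m')(t) = Pow(2, 2) = 4)
Mul(Add(Function('m')(10), -50), Function('u')(V, 1)) = Mul(Add(4, -50), Add(-9, Mul(-3, 1))) = Mul(-46, Add(-9, -3)) = Mul(-46, -12) = 552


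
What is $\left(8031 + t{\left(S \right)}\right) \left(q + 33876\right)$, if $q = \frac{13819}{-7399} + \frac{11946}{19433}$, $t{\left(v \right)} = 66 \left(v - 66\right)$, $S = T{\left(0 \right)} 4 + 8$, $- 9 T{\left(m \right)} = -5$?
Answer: $\frac{63557406897272231}{431354301} \approx 1.4734 \cdot 10^{8}$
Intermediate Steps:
$T{\left(m \right)} = \frac{5}{9}$ ($T{\left(m \right)} = \left(- \frac{1}{9}\right) \left(-5\right) = \frac{5}{9}$)
$S = \frac{92}{9}$ ($S = \frac{5}{9} \cdot 4 + 8 = \frac{20}{9} + 8 = \frac{92}{9} \approx 10.222$)
$t{\left(v \right)} = -4356 + 66 v$ ($t{\left(v \right)} = 66 \left(-66 + v\right) = -4356 + 66 v$)
$q = - \frac{180156173}{143784767}$ ($q = 13819 \left(- \frac{1}{7399}\right) + 11946 \cdot \frac{1}{19433} = - \frac{13819}{7399} + \frac{11946}{19433} = - \frac{180156173}{143784767} \approx -1.253$)
$\left(8031 + t{\left(S \right)}\right) \left(q + 33876\right) = \left(8031 + \left(-4356 + 66 \cdot \frac{92}{9}\right)\right) \left(- \frac{180156173}{143784767} + 33876\right) = \left(8031 + \left(-4356 + \frac{2024}{3}\right)\right) \frac{4870672610719}{143784767} = \left(8031 - \frac{11044}{3}\right) \frac{4870672610719}{143784767} = \frac{13049}{3} \cdot \frac{4870672610719}{143784767} = \frac{63557406897272231}{431354301}$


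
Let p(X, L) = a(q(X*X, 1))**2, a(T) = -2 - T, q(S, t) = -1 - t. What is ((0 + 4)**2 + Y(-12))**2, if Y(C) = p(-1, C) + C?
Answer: 16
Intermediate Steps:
p(X, L) = 0 (p(X, L) = (-2 - (-1 - 1*1))**2 = (-2 - (-1 - 1))**2 = (-2 - 1*(-2))**2 = (-2 + 2)**2 = 0**2 = 0)
Y(C) = C (Y(C) = 0 + C = C)
((0 + 4)**2 + Y(-12))**2 = ((0 + 4)**2 - 12)**2 = (4**2 - 12)**2 = (16 - 12)**2 = 4**2 = 16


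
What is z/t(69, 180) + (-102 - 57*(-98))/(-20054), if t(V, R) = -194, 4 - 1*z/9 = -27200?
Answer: -1227751260/972619 ≈ -1262.3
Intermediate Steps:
z = 244836 (z = 36 - 9*(-27200) = 36 + 244800 = 244836)
z/t(69, 180) + (-102 - 57*(-98))/(-20054) = 244836/(-194) + (-102 - 57*(-98))/(-20054) = 244836*(-1/194) + (-102 + 5586)*(-1/20054) = -122418/97 + 5484*(-1/20054) = -122418/97 - 2742/10027 = -1227751260/972619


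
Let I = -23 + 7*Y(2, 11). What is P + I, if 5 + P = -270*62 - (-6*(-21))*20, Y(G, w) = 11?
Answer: -19211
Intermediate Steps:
I = 54 (I = -23 + 7*11 = -23 + 77 = 54)
P = -19265 (P = -5 + (-270*62 - (-6*(-21))*20) = -5 + (-16740 - 126*20) = -5 + (-16740 - 1*2520) = -5 + (-16740 - 2520) = -5 - 19260 = -19265)
P + I = -19265 + 54 = -19211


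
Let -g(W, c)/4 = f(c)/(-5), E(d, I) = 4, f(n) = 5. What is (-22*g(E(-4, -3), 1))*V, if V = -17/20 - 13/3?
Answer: 6842/15 ≈ 456.13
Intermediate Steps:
V = -311/60 (V = -17*1/20 - 13*⅓ = -17/20 - 13/3 = -311/60 ≈ -5.1833)
g(W, c) = 4 (g(W, c) = -20/(-5) = -20*(-1)/5 = -4*(-1) = 4)
(-22*g(E(-4, -3), 1))*V = -22*4*(-311/60) = -88*(-311/60) = 6842/15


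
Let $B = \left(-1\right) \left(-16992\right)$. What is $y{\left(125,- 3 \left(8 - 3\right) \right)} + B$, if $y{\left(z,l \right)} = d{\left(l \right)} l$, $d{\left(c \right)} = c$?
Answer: $17217$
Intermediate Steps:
$B = 16992$
$y{\left(z,l \right)} = l^{2}$ ($y{\left(z,l \right)} = l l = l^{2}$)
$y{\left(125,- 3 \left(8 - 3\right) \right)} + B = \left(- 3 \left(8 - 3\right)\right)^{2} + 16992 = \left(\left(-3\right) 5\right)^{2} + 16992 = \left(-15\right)^{2} + 16992 = 225 + 16992 = 17217$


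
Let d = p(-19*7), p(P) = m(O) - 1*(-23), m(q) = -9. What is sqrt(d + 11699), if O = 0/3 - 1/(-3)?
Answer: sqrt(11713) ≈ 108.23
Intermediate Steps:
O = 1/3 (O = 0*(1/3) - 1*(-1/3) = 0 + 1/3 = 1/3 ≈ 0.33333)
p(P) = 14 (p(P) = -9 - 1*(-23) = -9 + 23 = 14)
d = 14
sqrt(d + 11699) = sqrt(14 + 11699) = sqrt(11713)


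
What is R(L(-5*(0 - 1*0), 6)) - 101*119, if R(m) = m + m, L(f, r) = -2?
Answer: -12023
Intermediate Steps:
R(m) = 2*m
R(L(-5*(0 - 1*0), 6)) - 101*119 = 2*(-2) - 101*119 = -4 - 12019 = -12023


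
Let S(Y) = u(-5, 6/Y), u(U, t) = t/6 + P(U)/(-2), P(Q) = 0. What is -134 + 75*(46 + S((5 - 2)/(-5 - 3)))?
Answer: 3116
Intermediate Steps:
u(U, t) = t/6 (u(U, t) = t/6 + 0/(-2) = t*(⅙) + 0*(-½) = t/6 + 0 = t/6)
S(Y) = 1/Y (S(Y) = (6/Y)/6 = 1/Y)
-134 + 75*(46 + S((5 - 2)/(-5 - 3))) = -134 + 75*(46 + 1/((5 - 2)/(-5 - 3))) = -134 + 75*(46 + 1/(3/(-8))) = -134 + 75*(46 + 1/(3*(-⅛))) = -134 + 75*(46 + 1/(-3/8)) = -134 + 75*(46 - 8/3) = -134 + 75*(130/3) = -134 + 3250 = 3116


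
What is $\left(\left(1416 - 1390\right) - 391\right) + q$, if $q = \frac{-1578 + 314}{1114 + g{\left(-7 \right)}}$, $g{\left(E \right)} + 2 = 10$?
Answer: $- \frac{205397}{561} \approx -366.13$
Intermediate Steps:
$g{\left(E \right)} = 8$ ($g{\left(E \right)} = -2 + 10 = 8$)
$q = - \frac{632}{561}$ ($q = \frac{-1578 + 314}{1114 + 8} = - \frac{1264}{1122} = \left(-1264\right) \frac{1}{1122} = - \frac{632}{561} \approx -1.1266$)
$\left(\left(1416 - 1390\right) - 391\right) + q = \left(\left(1416 - 1390\right) - 391\right) - \frac{632}{561} = \left(26 - 391\right) - \frac{632}{561} = -365 - \frac{632}{561} = - \frac{205397}{561}$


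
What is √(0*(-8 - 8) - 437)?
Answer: I*√437 ≈ 20.905*I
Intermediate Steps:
√(0*(-8 - 8) - 437) = √(0*(-16) - 437) = √(0 - 437) = √(-437) = I*√437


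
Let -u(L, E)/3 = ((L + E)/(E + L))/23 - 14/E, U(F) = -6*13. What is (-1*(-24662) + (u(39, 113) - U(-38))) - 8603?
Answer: 41940690/2599 ≈ 16137.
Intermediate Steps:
U(F) = -78
u(L, E) = -3/23 + 42/E (u(L, E) = -3*(((L + E)/(E + L))/23 - 14/E) = -3*(((E + L)/(E + L))*(1/23) - 14/E) = -3*(1*(1/23) - 14/E) = -3*(1/23 - 14/E) = -3/23 + 42/E)
(-1*(-24662) + (u(39, 113) - U(-38))) - 8603 = (-1*(-24662) + ((-3/23 + 42/113) - 1*(-78))) - 8603 = (24662 + ((-3/23 + 42*(1/113)) + 78)) - 8603 = (24662 + ((-3/23 + 42/113) + 78)) - 8603 = (24662 + (627/2599 + 78)) - 8603 = (24662 + 203349/2599) - 8603 = 64299887/2599 - 8603 = 41940690/2599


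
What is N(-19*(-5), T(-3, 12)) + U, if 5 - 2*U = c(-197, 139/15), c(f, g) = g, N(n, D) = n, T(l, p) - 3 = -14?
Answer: 1393/15 ≈ 92.867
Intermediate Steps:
T(l, p) = -11 (T(l, p) = 3 - 14 = -11)
U = -32/15 (U = 5/2 - 139/(2*15) = 5/2 - 1/2*139/15 = 5/2 - 139/30 = -32/15 ≈ -2.1333)
N(-19*(-5), T(-3, 12)) + U = -19*(-5) - 32/15 = 95 - 32/15 = 1393/15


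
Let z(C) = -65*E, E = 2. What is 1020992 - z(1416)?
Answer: 1021122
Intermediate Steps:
z(C) = -130 (z(C) = -65*2 = -130)
1020992 - z(1416) = 1020992 - 1*(-130) = 1020992 + 130 = 1021122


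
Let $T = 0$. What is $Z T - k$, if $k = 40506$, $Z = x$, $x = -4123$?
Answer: $-40506$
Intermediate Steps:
$Z = -4123$
$Z T - k = \left(-4123\right) 0 - 40506 = 0 - 40506 = -40506$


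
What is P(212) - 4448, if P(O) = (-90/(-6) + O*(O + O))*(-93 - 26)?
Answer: -10702905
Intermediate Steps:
P(O) = -1785 - 238*O² (P(O) = (-90*(-⅙) + O*(2*O))*(-119) = (15 + 2*O²)*(-119) = -1785 - 238*O²)
P(212) - 4448 = (-1785 - 238*212²) - 4448 = (-1785 - 238*44944) - 4448 = (-1785 - 10696672) - 4448 = -10698457 - 4448 = -10702905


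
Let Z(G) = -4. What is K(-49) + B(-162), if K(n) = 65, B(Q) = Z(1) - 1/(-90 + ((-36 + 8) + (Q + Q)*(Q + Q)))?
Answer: 6396337/104858 ≈ 61.000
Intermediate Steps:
B(Q) = -4 - 1/(-118 + 4*Q²) (B(Q) = -4 - 1/(-90 + ((-36 + 8) + (Q + Q)*(Q + Q))) = -4 - 1/(-90 + (-28 + (2*Q)*(2*Q))) = -4 - 1/(-90 + (-28 + 4*Q²)) = -4 - 1/(-118 + 4*Q²))
K(-49) + B(-162) = 65 + (471 - 16*(-162)²)/(2*(-59 + 2*(-162)²)) = 65 + (471 - 16*26244)/(2*(-59 + 2*26244)) = 65 + (471 - 419904)/(2*(-59 + 52488)) = 65 + (½)*(-419433)/52429 = 65 + (½)*(1/52429)*(-419433) = 65 - 419433/104858 = 6396337/104858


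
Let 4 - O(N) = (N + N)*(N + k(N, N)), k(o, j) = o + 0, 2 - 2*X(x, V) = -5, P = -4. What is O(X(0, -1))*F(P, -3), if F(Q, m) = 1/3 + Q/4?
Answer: 30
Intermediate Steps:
X(x, V) = 7/2 (X(x, V) = 1 - 1/2*(-5) = 1 + 5/2 = 7/2)
k(o, j) = o
F(Q, m) = 1/3 + Q/4 (F(Q, m) = 1*(1/3) + Q*(1/4) = 1/3 + Q/4)
O(N) = 4 - 4*N**2 (O(N) = 4 - (N + N)*(N + N) = 4 - 2*N*2*N = 4 - 4*N**2)
O(X(0, -1))*F(P, -3) = (4 - 4*(7/2)**2)*(1/3 + (1/4)*(-4)) = (4 - 4*49/4)*(1/3 - 1) = (4 - 49)*(-2/3) = -45*(-2/3) = 30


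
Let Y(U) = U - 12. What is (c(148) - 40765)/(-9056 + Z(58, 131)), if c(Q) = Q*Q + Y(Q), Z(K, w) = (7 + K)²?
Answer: 18725/4831 ≈ 3.8760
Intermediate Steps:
Y(U) = -12 + U
c(Q) = -12 + Q + Q² (c(Q) = Q*Q + (-12 + Q) = Q² + (-12 + Q) = -12 + Q + Q²)
(c(148) - 40765)/(-9056 + Z(58, 131)) = ((-12 + 148 + 148²) - 40765)/(-9056 + (7 + 58)²) = ((-12 + 148 + 21904) - 40765)/(-9056 + 65²) = (22040 - 40765)/(-9056 + 4225) = -18725/(-4831) = -18725*(-1/4831) = 18725/4831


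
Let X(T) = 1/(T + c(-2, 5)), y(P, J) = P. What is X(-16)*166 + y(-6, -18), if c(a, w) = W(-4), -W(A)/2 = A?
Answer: -107/4 ≈ -26.750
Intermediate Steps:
W(A) = -2*A
c(a, w) = 8 (c(a, w) = -2*(-4) = 8)
X(T) = 1/(8 + T) (X(T) = 1/(T + 8) = 1/(8 + T))
X(-16)*166 + y(-6, -18) = 166/(8 - 16) - 6 = 166/(-8) - 6 = -⅛*166 - 6 = -83/4 - 6 = -107/4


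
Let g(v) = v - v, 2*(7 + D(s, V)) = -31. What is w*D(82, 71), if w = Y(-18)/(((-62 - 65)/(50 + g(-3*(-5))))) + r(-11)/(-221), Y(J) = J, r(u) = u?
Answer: -9013365/56134 ≈ -160.57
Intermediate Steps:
D(s, V) = -45/2 (D(s, V) = -7 + (1/2)*(-31) = -7 - 31/2 = -45/2)
g(v) = 0
w = 200297/28067 (w = -18*(50 + 0)/(-62 - 65) - 11/(-221) = -18/((-127/50)) - 11*(-1/221) = -18/((-127*1/50)) + 11/221 = -18/(-127/50) + 11/221 = -18*(-50/127) + 11/221 = 900/127 + 11/221 = 200297/28067 ≈ 7.1364)
w*D(82, 71) = (200297/28067)*(-45/2) = -9013365/56134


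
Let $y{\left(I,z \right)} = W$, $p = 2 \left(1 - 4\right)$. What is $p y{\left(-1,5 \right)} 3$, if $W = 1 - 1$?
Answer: $0$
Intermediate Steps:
$p = -6$ ($p = 2 \left(-3\right) = -6$)
$W = 0$
$y{\left(I,z \right)} = 0$
$p y{\left(-1,5 \right)} 3 = \left(-6\right) 0 \cdot 3 = 0 \cdot 3 = 0$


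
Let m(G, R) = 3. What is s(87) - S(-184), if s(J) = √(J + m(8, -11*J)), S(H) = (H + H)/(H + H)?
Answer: -1 + 3*√10 ≈ 8.4868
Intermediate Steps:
S(H) = 1 (S(H) = (2*H)/((2*H)) = (2*H)*(1/(2*H)) = 1)
s(J) = √(3 + J) (s(J) = √(J + 3) = √(3 + J))
s(87) - S(-184) = √(3 + 87) - 1*1 = √90 - 1 = 3*√10 - 1 = -1 + 3*√10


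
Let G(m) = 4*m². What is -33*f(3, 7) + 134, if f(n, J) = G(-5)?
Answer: -3166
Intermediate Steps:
f(n, J) = 100 (f(n, J) = 4*(-5)² = 4*25 = 100)
-33*f(3, 7) + 134 = -33*100 + 134 = -3300 + 134 = -3166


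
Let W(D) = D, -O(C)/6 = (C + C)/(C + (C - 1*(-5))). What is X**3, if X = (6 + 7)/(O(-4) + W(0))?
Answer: -2197/4096 ≈ -0.53638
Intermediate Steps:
O(C) = -12*C/(5 + 2*C) (O(C) = -6*(C + C)/(C + (C - 1*(-5))) = -6*2*C/(C + (C + 5)) = -6*2*C/(C + (5 + C)) = -6*2*C/(5 + 2*C) = -12*C/(5 + 2*C))
X = -13/16 (X = (6 + 7)/(-12*(-4)/(5 + 2*(-4)) + 0) = 13/(-12*(-4)/(5 - 8) + 0) = 13/(-12*(-4)/(-3) + 0) = 13/(-12*(-4)*(-1/3) + 0) = 13/(-16 + 0) = 13/(-16) = 13*(-1/16) = -13/16 ≈ -0.81250)
X**3 = (-13/16)**3 = -2197/4096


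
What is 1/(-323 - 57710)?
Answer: -1/58033 ≈ -1.7232e-5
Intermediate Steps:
1/(-323 - 57710) = 1/(-58033) = -1/58033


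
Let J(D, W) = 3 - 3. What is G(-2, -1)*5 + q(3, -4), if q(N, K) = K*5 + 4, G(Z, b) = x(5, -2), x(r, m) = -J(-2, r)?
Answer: -16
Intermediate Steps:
J(D, W) = 0
x(r, m) = 0 (x(r, m) = -1*0 = 0)
G(Z, b) = 0
q(N, K) = 4 + 5*K (q(N, K) = 5*K + 4 = 4 + 5*K)
G(-2, -1)*5 + q(3, -4) = 0*5 + (4 + 5*(-4)) = 0 + (4 - 20) = 0 - 16 = -16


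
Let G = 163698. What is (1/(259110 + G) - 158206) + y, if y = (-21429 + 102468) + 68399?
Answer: -3707180543/422808 ≈ -8768.0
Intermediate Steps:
y = 149438 (y = 81039 + 68399 = 149438)
(1/(259110 + G) - 158206) + y = (1/(259110 + 163698) - 158206) + 149438 = (1/422808 - 158206) + 149438 = -66890762447/422808 + 149438 = -3707180543/422808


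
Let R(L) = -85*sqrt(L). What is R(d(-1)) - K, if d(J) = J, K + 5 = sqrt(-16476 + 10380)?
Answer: 5 - 85*I - 4*I*sqrt(381) ≈ 5.0 - 163.08*I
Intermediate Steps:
K = -5 + 4*I*sqrt(381) (K = -5 + sqrt(-16476 + 10380) = -5 + sqrt(-6096) = -5 + 4*I*sqrt(381) ≈ -5.0 + 78.077*I)
R(d(-1)) - K = -85*I - (-5 + 4*I*sqrt(381)) = -85*I + (5 - 4*I*sqrt(381)) = 5 - 85*I - 4*I*sqrt(381)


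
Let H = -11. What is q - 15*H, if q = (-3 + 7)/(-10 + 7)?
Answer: 491/3 ≈ 163.67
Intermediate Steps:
q = -4/3 (q = 4/(-3) = 4*(-⅓) = -4/3 ≈ -1.3333)
q - 15*H = -4/3 - 15*(-11) = -4/3 + 165 = 491/3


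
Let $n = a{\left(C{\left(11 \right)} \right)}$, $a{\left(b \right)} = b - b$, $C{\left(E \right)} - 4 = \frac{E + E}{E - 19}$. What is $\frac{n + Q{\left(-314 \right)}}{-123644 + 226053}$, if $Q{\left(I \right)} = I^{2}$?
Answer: $\frac{98596}{102409} \approx 0.96277$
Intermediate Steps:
$C{\left(E \right)} = 4 + \frac{2 E}{-19 + E}$ ($C{\left(E \right)} = 4 + \frac{E + E}{E - 19} = 4 + \frac{2 E}{-19 + E}$)
$a{\left(b \right)} = 0$
$n = 0$
$\frac{n + Q{\left(-314 \right)}}{-123644 + 226053} = \frac{0 + \left(-314\right)^{2}}{-123644 + 226053} = \frac{0 + 98596}{102409} = 98596 \cdot \frac{1}{102409} = \frac{98596}{102409}$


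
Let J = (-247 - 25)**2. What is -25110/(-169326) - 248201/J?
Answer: -2231619127/695967488 ≈ -3.2065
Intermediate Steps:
J = 73984 (J = (-272)**2 = 73984)
-25110/(-169326) - 248201/J = -25110/(-169326) - 248201/73984 = -25110*(-1/169326) - 248201*1/73984 = 1395/9407 - 248201/73984 = -2231619127/695967488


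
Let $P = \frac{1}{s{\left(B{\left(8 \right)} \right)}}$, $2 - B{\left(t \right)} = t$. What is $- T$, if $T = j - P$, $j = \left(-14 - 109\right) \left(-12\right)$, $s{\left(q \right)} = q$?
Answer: $- \frac{8857}{6} \approx -1476.2$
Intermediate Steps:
$B{\left(t \right)} = 2 - t$
$j = 1476$ ($j = \left(-123\right) \left(-12\right) = 1476$)
$P = - \frac{1}{6}$ ($P = \frac{1}{2 - 8} = \frac{1}{-6} = - \frac{1}{6} \approx -0.16667$)
$T = \frac{8857}{6}$ ($T = 1476 - - \frac{1}{6} = 1476 + \frac{1}{6} = \frac{8857}{6} \approx 1476.2$)
$- T = \left(-1\right) \frac{8857}{6} = - \frac{8857}{6}$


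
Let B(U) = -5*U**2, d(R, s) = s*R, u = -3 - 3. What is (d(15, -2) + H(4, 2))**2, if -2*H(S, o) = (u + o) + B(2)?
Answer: 324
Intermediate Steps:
u = -6
d(R, s) = R*s
H(S, o) = 13 - o/2 (H(S, o) = -((-6 + o) - 5*2**2)/2 = -((-6 + o) - 5*4)/2 = -((-6 + o) - 20)/2 = -(-26 + o)/2 = 13 - o/2)
(d(15, -2) + H(4, 2))**2 = (15*(-2) + (13 - 1/2*2))**2 = (-30 + (13 - 1))**2 = (-30 + 12)**2 = (-18)**2 = 324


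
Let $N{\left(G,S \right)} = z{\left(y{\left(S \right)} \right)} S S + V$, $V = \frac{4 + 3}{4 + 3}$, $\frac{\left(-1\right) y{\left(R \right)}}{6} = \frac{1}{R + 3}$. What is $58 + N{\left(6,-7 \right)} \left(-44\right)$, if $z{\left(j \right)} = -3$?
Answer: $6482$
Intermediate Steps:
$y{\left(R \right)} = - \frac{6}{3 + R}$ ($y{\left(R \right)} = - \frac{6}{R + 3} = - \frac{6}{3 + R}$)
$V = 1$ ($V = \frac{7}{7} = 7 \cdot \frac{1}{7} = 1$)
$N{\left(G,S \right)} = 1 - 3 S^{2}$ ($N{\left(G,S \right)} = - 3 S S + 1 = - 3 S^{2} + 1 = 1 - 3 S^{2}$)
$58 + N{\left(6,-7 \right)} \left(-44\right) = 58 + \left(1 - 3 \left(-7\right)^{2}\right) \left(-44\right) = 58 + \left(1 - 147\right) \left(-44\right) = 58 - -6424 = 58 + 6424 = 6482$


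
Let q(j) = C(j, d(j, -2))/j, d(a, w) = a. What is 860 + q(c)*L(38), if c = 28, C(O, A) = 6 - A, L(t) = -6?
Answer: 6053/7 ≈ 864.71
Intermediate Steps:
q(j) = (6 - j)/j
860 + q(c)*L(38) = 860 + ((6 - 1*28)/28)*(-6) = 860 + ((6 - 28)/28)*(-6) = 860 + ((1/28)*(-22))*(-6) = 860 - 11/14*(-6) = 860 + 33/7 = 6053/7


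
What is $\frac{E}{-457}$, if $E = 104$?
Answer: $- \frac{104}{457} \approx -0.22757$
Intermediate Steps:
$\frac{E}{-457} = \frac{1}{-457} \cdot 104 = \left(- \frac{1}{457}\right) 104 = - \frac{104}{457}$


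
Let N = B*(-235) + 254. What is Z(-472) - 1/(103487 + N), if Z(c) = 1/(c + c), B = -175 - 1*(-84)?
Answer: -63035/59059472 ≈ -0.0010673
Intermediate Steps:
B = -91 (B = -175 + 84 = -91)
Z(c) = 1/(2*c)
N = 21639 (N = -91*(-235) + 254 = 21385 + 254 = 21639)
Z(-472) - 1/(103487 + N) = (½)/(-472) - 1/(103487 + 21639) = (½)*(-1/472) - 1/125126 = -1/944 - 1*1/125126 = -1/944 - 1/125126 = -63035/59059472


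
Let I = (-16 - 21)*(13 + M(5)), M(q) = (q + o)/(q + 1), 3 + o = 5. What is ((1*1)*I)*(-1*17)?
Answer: 53465/6 ≈ 8910.8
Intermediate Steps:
o = 2 (o = -3 + 5 = 2)
M(q) = (2 + q)/(1 + q) (M(q) = (q + 2)/(q + 1) = (2 + q)/(1 + q))
I = -3145/6 (I = (-16 - 21)*(13 + (2 + 5)/(1 + 5)) = -37*(13 + 7/6) = -37*85/6 = -3145/6 ≈ -524.17)
((1*1)*I)*(-1*17) = ((1*1)*(-3145/6))*(-1*17) = (1*(-3145/6))*(-17) = -3145/6*(-17) = 53465/6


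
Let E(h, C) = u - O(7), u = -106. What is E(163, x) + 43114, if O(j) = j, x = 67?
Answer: 43001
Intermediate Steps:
E(h, C) = -113 (E(h, C) = -106 - 1*7 = -106 - 7 = -113)
E(163, x) + 43114 = -113 + 43114 = 43001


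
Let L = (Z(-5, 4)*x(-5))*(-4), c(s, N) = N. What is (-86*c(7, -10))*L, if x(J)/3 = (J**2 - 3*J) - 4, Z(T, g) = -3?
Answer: 1114560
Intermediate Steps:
x(J) = -12 - 9*J + 3*J**2 (x(J) = 3*((J**2 - 3*J) - 4) = 3*(-4 + J**2 - 3*J) = -12 - 9*J + 3*J**2)
L = 1296 (L = -3*(-12 - 9*(-5) + 3*(-5)**2)*(-4) = -3*(-12 + 45 + 3*25)*(-4) = -3*(-12 + 45 + 75)*(-4) = -3*108*(-4) = -324*(-4) = 1296)
(-86*c(7, -10))*L = -86*(-10)*1296 = 860*1296 = 1114560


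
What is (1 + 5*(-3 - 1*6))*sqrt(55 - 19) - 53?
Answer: -317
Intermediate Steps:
(1 + 5*(-3 - 1*6))*sqrt(55 - 19) - 53 = (1 + 5*(-3 - 6))*sqrt(36) - 53 = (1 + 5*(-9))*6 - 53 = (1 - 45)*6 - 53 = -44*6 - 53 = -264 - 53 = -317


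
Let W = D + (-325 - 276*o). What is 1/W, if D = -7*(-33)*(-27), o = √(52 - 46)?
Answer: -3281/21301394 + 69*√6/10650697 ≈ -0.00013816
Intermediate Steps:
o = √6 ≈ 2.4495
D = -6237 (D = 231*(-27) = -6237)
W = -6562 - 276*√6 (W = -6237 + (-325 - 276*√6) = -6562 - 276*√6 ≈ -7238.1)
1/W = 1/(-6562 - 276*√6)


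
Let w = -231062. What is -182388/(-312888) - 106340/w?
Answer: 241716173/231719638 ≈ 1.0431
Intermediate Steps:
-182388/(-312888) - 106340/w = -182388/(-312888) - 106340/(-231062) = -182388*(-1/312888) - 106340*(-1/231062) = 15199/26074 + 4090/8887 = 241716173/231719638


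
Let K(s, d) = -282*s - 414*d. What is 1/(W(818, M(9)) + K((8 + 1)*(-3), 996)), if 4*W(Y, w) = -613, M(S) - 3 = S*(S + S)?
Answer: -4/1619533 ≈ -2.4698e-6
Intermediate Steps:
M(S) = 3 + 2*S² (M(S) = 3 + S*(S + S) = 3 + S*(2*S) = 3 + 2*S²)
W(Y, w) = -613/4 (W(Y, w) = (¼)*(-613) = -613/4)
K(s, d) = -414*d - 282*s
1/(W(818, M(9)) + K((8 + 1)*(-3), 996)) = 1/(-613/4 + (-414*996 - 282*(8 + 1)*(-3))) = 1/(-613/4 + (-412344 - 2538*(-3))) = 1/(-613/4 + (-412344 - 282*(-27))) = 1/(-613/4 + (-412344 + 7614)) = 1/(-613/4 - 404730) = 1/(-1619533/4) = -4/1619533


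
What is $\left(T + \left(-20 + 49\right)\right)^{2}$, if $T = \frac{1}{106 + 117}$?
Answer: $\frac{41835024}{49729} \approx 841.26$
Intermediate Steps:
$T = \frac{1}{223} \approx 0.0044843$
$\left(T + \left(-20 + 49\right)\right)^{2} = \left(\frac{1}{223} + \left(-20 + 49\right)\right)^{2} = \left(\frac{1}{223} + 29\right)^{2} = \left(\frac{6468}{223}\right)^{2} = \frac{41835024}{49729}$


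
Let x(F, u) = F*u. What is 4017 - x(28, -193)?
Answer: 9421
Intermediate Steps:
4017 - x(28, -193) = 4017 - 28*(-193) = 4017 - 1*(-5404) = 4017 + 5404 = 9421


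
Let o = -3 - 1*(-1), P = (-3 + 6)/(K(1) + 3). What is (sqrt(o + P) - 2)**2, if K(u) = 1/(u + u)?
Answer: 20/7 - 8*I*sqrt(14)/7 ≈ 2.8571 - 4.2762*I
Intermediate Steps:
K(u) = 1/(2*u)
P = 6/7 (P = (-3 + 6)/((1/2)/1 + 3) = 3/((1/2)*1 + 3) = 3/(1/2 + 3) = 3/(7/2) = 3*(2/7) = 6/7 ≈ 0.85714)
o = -2 (o = -3 + 1 = -2)
(sqrt(o + P) - 2)**2 = (sqrt(-2 + 6/7) - 2)**2 = (sqrt(-8/7) - 2)**2 = (2*I*sqrt(14)/7 - 2)**2 = (-2 + 2*I*sqrt(14)/7)**2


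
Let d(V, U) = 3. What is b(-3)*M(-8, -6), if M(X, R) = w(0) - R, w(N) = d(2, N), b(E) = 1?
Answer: 9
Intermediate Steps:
w(N) = 3
M(X, R) = 3 - R
b(-3)*M(-8, -6) = 1*(3 - 1*(-6)) = 1*(3 + 6) = 1*9 = 9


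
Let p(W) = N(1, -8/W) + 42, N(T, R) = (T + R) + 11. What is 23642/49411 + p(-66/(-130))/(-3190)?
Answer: 1213218329/2600747985 ≈ 0.46649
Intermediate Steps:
N(T, R) = 11 + R + T (N(T, R) = (R + T) + 11 = 11 + R + T)
p(W) = 54 - 8/W (p(W) = (11 - 8/W + 1) + 42 = (12 - 8/W) + 42 = 54 - 8/W)
23642/49411 + p(-66/(-130))/(-3190) = 23642/49411 + (54 - 8/((-66/(-130))))/(-3190) = 23642*(1/49411) + (54 - 8/((-66*(-1/130))))*(-1/3190) = 23642/49411 + (54 - 8/33/65)*(-1/3190) = 23642/49411 + (54 - 8*65/33)*(-1/3190) = 23642/49411 + (54 - 520/33)*(-1/3190) = 23642/49411 + (1262/33)*(-1/3190) = 23642/49411 - 631/52635 = 1213218329/2600747985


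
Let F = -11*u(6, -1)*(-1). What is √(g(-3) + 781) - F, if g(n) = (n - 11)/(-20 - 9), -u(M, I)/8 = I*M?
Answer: -528 + √657227/29 ≈ -500.04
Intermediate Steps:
u(M, I) = -8*I*M
g(n) = 11/29 - n/29 (g(n) = (-11 + n)/(-29) = (-11 + n)*(-1/29) = 11/29 - n/29)
F = 528 (F = -(-88)*(-1)*6*(-1) = -11*48*(-1) = -528*(-1) = 528)
√(g(-3) + 781) - F = √((11/29 - 1/29*(-3)) + 781) - 1*528 = √((11/29 + 3/29) + 781) - 528 = √(14/29 + 781) - 528 = √(22663/29) - 528 = √657227/29 - 528 = -528 + √657227/29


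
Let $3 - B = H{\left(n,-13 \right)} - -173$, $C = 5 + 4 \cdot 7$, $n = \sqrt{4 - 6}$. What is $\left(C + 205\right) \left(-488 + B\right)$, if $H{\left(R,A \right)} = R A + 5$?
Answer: $-157794 + 3094 i \sqrt{2} \approx -1.5779 \cdot 10^{5} + 4375.6 i$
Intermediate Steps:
$n = i \sqrt{2}$ ($n = \sqrt{-2} = i \sqrt{2} \approx 1.4142 i$)
$H{\left(R,A \right)} = 5 + A R$ ($H{\left(R,A \right)} = A R + 5 = 5 + A R$)
$C = 33$ ($C = 5 + 28 = 33$)
$B = -175 + 13 i \sqrt{2}$ ($B = 3 - \left(\left(5 - 13 i \sqrt{2}\right) - -173\right) = 3 - \left(\left(5 - 13 i \sqrt{2}\right) + 173\right) = 3 - \left(178 - 13 i \sqrt{2}\right) = -175 + 13 i \sqrt{2} \approx -175.0 + 18.385 i$)
$\left(C + 205\right) \left(-488 + B\right) = \left(33 + 205\right) \left(-488 - \left(175 - 13 i \sqrt{2}\right)\right) = 238 \left(-663 + 13 i \sqrt{2}\right) = -157794 + 3094 i \sqrt{2}$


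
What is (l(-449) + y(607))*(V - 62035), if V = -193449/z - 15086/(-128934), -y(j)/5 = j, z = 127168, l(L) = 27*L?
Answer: 15605470695780383/16595424 ≈ 9.4035e+8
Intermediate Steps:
y(j) = -5*j
V = -605886761/431481024 (V = -193449/127168 - 15086/(-128934) = -193449*1/127168 - 15086*(-1/128934) = -193449/127168 + 397/3393 = -605886761/431481024 ≈ -1.4042)
(l(-449) + y(607))*(V - 62035) = (27*(-449) - 5*607)*(-605886761/431481024 - 62035) = (-12123 - 3035)*(-26767531210601/431481024) = -15158*(-26767531210601/431481024) = 15605470695780383/16595424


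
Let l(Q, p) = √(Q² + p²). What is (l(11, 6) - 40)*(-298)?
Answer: 11920 - 298*√157 ≈ 8186.1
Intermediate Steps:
(l(11, 6) - 40)*(-298) = (√(11² + 6²) - 40)*(-298) = (√(121 + 36) - 40)*(-298) = (√157 - 40)*(-298) = (-40 + √157)*(-298) = 11920 - 298*√157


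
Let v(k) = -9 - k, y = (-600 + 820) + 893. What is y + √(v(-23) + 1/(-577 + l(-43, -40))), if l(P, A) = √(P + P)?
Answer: 1113 + √((8077 - 14*I*√86)/(577 - I*√86)) ≈ 1116.7 - 3.72e-6*I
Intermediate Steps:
l(P, A) = √2*√P (l(P, A) = √(2*P) = √2*√P)
y = 1113 (y = 220 + 893 = 1113)
y + √(v(-23) + 1/(-577 + l(-43, -40))) = 1113 + √((-9 - 1*(-23)) + 1/(-577 + √2*√(-43))) = 1113 + √((-9 + 23) + 1/(-577 + √2*(I*√43))) = 1113 + √(14 + 1/(-577 + I*√86))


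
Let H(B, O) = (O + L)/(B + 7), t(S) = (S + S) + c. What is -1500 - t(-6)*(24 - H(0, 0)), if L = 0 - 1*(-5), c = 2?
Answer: -8870/7 ≈ -1267.1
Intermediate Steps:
L = 5 (L = 0 + 5 = 5)
t(S) = 2 + 2*S (t(S) = (S + S) + 2 = 2*S + 2 = 2 + 2*S)
H(B, O) = (5 + O)/(7 + B) (H(B, O) = (O + 5)/(B + 7) = (5 + O)/(7 + B))
-1500 - t(-6)*(24 - H(0, 0)) = -1500 - (2 + 2*(-6))*(24 - (5 + 0)/(7 + 0)) = -1500 - (2 - 12)*(24 - 5/7) = -1500 - (-10)*(24 - 5/7) = -1500 - (-10)*163/7 = -1500 - 1*(-1630/7) = -1500 + 1630/7 = -8870/7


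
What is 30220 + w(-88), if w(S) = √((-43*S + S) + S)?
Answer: 30220 + 2*√902 ≈ 30280.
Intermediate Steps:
w(S) = √41*√(-S) (w(S) = √(-42*S + S) = √(-41*S) = √41*√(-S))
30220 + w(-88) = 30220 + √41*√(-1*(-88)) = 30220 + √41*√88 = 30220 + √41*(2*√22) = 30220 + 2*√902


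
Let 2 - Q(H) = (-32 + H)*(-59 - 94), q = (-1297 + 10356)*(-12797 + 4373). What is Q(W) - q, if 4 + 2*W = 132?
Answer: 76317914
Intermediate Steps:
W = 64 (W = -2 + (½)*132 = -2 + 66 = 64)
q = -76313016 (q = 9059*(-8424) = -76313016)
Q(H) = -4894 + 153*H (Q(H) = 2 - (-32 + H)*(-59 - 94) = 2 - (-32 + H)*(-153) = 2 - (4896 - 153*H) = 2 + (-4896 + 153*H) = -4894 + 153*H)
Q(W) - q = (-4894 + 153*64) - 1*(-76313016) = (-4894 + 9792) + 76313016 = 4898 + 76313016 = 76317914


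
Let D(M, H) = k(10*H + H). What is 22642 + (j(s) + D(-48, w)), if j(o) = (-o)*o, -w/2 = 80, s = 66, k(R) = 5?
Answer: 18291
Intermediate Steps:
w = -160 (w = -2*80 = -160)
D(M, H) = 5
j(o) = -o²
22642 + (j(s) + D(-48, w)) = 22642 + (-1*66² + 5) = 22642 + (-1*4356 + 5) = 22642 + (-4356 + 5) = 22642 - 4351 = 18291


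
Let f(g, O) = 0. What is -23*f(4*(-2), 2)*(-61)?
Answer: 0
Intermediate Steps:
-23*f(4*(-2), 2)*(-61) = -23*0*(-61) = 0*(-61) = 0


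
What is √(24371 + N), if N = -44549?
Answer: 3*I*√2242 ≈ 142.05*I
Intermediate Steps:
√(24371 + N) = √(24371 - 44549) = √(-20178) = 3*I*√2242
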